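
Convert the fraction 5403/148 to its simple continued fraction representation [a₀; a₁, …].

[36; 1, 1, 36, 2]

Apply division with remainder until the remainder is 0:
5403 = 36·148 + 75, so a_0 = 36
148 = 1·75 + 73, so a_1 = 1
75 = 1·73 + 2, so a_2 = 1
73 = 36·2 + 1, so a_3 = 36
2 = 2·1 + 0, so a_4 = 2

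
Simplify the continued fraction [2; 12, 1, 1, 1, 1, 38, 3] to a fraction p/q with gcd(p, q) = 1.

15302/7359

Start with 3.
38 + 1/(3/1) = 38 + 1/3 = 115/3
1 + 1/(115/3) = 1 + 3/115 = 118/115
1 + 1/(118/115) = 1 + 115/118 = 233/118
1 + 1/(233/118) = 1 + 118/233 = 351/233
1 + 1/(351/233) = 1 + 233/351 = 584/351
12 + 1/(584/351) = 12 + 351/584 = 7359/584
2 + 1/(7359/584) = 2 + 584/7359 = 15302/7359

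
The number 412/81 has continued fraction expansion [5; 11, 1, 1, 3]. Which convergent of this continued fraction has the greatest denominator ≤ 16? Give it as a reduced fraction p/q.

61/12

List convergents until the denominator exceeds the bound:
a_0 = 5: 5/1  (≤ bound)
a_1 = 11: 56/11  (≤ bound)
a_2 = 1: 61/12  (≤ bound)
a_3 = 1: 117/23  (> 16, stop)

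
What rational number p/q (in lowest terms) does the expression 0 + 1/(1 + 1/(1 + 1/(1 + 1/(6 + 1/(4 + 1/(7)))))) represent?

391/601

Start with 7.
4 + 1/(7/1) = 4 + 1/7 = 29/7
6 + 1/(29/7) = 6 + 7/29 = 181/29
1 + 1/(181/29) = 1 + 29/181 = 210/181
1 + 1/(210/181) = 1 + 181/210 = 391/210
1 + 1/(391/210) = 1 + 210/391 = 601/391
0 + 1/(601/391) = 0 + 391/601 = 391/601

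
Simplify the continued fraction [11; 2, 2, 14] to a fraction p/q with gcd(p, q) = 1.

Use the convergent recurrence hₖ = aₖ·hₖ₋₁ + hₖ₋₂ (and likewise for the denominators kₖ):
a_0 = 11: 11/1
a_1 = 2: 23/2
a_2 = 2: 57/5
a_3 = 14: 821/72

821/72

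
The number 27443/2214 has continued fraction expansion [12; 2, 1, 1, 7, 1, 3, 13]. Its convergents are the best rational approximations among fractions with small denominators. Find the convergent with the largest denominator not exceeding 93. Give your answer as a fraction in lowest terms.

533/43

a_0 = 12: 12/1  (≤ bound)
a_1 = 2: 25/2  (≤ bound)
a_2 = 1: 37/3  (≤ bound)
a_3 = 1: 62/5  (≤ bound)
a_4 = 7: 471/38  (≤ bound)
a_5 = 1: 533/43  (≤ bound)
a_6 = 3: 2070/167  (> 93, stop)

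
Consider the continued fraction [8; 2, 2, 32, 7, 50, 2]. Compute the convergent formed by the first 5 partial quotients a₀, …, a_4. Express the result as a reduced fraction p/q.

Start with 7.
32 + 1/(7/1) = 32 + 1/7 = 225/7
2 + 1/(225/7) = 2 + 7/225 = 457/225
2 + 1/(457/225) = 2 + 225/457 = 1139/457
8 + 1/(1139/457) = 8 + 457/1139 = 9569/1139

9569/1139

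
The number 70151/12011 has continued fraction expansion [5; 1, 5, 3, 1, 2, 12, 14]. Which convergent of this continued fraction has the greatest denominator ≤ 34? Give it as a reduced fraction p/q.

List convergents until the denominator exceeds the bound:
a_0 = 5: 5/1  (≤ bound)
a_1 = 1: 6/1  (≤ bound)
a_2 = 5: 35/6  (≤ bound)
a_3 = 3: 111/19  (≤ bound)
a_4 = 1: 146/25  (≤ bound)
a_5 = 2: 403/69  (> 34, stop)

146/25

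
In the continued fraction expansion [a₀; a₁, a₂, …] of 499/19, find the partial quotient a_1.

499 = 26·19 + 5, so a_0 = 26
19 = 3·5 + 4, so a_1 = 3

3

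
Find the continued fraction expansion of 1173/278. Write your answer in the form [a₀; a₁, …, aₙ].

[4; 4, 1, 1, 3, 1, 6]

1173 = 4·278 + 61, so a_0 = 4
278 = 4·61 + 34, so a_1 = 4
61 = 1·34 + 27, so a_2 = 1
34 = 1·27 + 7, so a_3 = 1
27 = 3·7 + 6, so a_4 = 3
7 = 1·6 + 1, so a_5 = 1
6 = 6·1 + 0, so a_6 = 6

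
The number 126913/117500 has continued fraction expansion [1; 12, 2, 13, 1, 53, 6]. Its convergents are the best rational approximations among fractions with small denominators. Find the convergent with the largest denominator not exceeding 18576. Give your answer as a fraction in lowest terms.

List convergents until the denominator exceeds the bound:
a_0 = 1: 1/1  (≤ bound)
a_1 = 12: 13/12  (≤ bound)
a_2 = 2: 27/25  (≤ bound)
a_3 = 13: 364/337  (≤ bound)
a_4 = 1: 391/362  (≤ bound)
a_5 = 53: 21087/19523  (> 18576, stop)

391/362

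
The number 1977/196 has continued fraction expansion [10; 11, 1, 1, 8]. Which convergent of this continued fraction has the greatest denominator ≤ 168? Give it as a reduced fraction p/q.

List convergents until the denominator exceeds the bound:
a_0 = 10: 10/1  (≤ bound)
a_1 = 11: 111/11  (≤ bound)
a_2 = 1: 121/12  (≤ bound)
a_3 = 1: 232/23  (≤ bound)
a_4 = 8: 1977/196  (> 168, stop)

232/23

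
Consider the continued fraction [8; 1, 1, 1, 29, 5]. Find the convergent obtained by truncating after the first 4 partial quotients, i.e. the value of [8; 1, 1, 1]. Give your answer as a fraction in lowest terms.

26/3

Build up convergents one term at a time:
a_0 = 8: 8/1
a_1 = 1: 9/1
a_2 = 1: 17/2
a_3 = 1: 26/3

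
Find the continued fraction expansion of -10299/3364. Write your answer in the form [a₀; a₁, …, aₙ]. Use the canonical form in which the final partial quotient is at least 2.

[-4; 1, 15, 3, 1, 51]

Apply division with remainder until the remainder is 0:
-10299 ÷ 3364 → quotient -4, remainder 3157
3364 ÷ 3157 → quotient 1, remainder 207
3157 ÷ 207 → quotient 15, remainder 52
207 ÷ 52 → quotient 3, remainder 51
52 ÷ 51 → quotient 1, remainder 1
51 ÷ 1 → quotient 51, remainder 0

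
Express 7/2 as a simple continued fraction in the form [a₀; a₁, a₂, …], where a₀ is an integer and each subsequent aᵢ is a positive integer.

[3; 2]

7 ÷ 2 → quotient 3, remainder 1
2 ÷ 1 → quotient 2, remainder 0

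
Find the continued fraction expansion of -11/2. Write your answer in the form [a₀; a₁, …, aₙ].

Run the Euclidean algorithm, recording each quotient:
-11 ÷ 2 → quotient -6, remainder 1
2 ÷ 1 → quotient 2, remainder 0

[-6; 2]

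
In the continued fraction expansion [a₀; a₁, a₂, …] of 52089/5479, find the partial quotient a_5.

1

52089 ÷ 5479 → quotient 9, remainder 2778
5479 ÷ 2778 → quotient 1, remainder 2701
2778 ÷ 2701 → quotient 1, remainder 77
2701 ÷ 77 → quotient 35, remainder 6
77 ÷ 6 → quotient 12, remainder 5
6 ÷ 5 → quotient 1, remainder 1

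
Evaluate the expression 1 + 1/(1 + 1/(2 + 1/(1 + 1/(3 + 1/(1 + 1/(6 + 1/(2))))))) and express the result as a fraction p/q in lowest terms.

481/277

Compute successive convergents:
a_0 = 1: 1/1
a_1 = 1: 2/1
a_2 = 2: 5/3
a_3 = 1: 7/4
a_4 = 3: 26/15
a_5 = 1: 33/19
a_6 = 6: 224/129
a_7 = 2: 481/277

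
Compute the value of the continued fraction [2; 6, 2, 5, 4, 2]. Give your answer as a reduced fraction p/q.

Work from the innermost term outward:
Start with 2.
4 + 1/(2/1) = 4 + 1/2 = 9/2
5 + 1/(9/2) = 5 + 2/9 = 47/9
2 + 1/(47/9) = 2 + 9/47 = 103/47
6 + 1/(103/47) = 6 + 47/103 = 665/103
2 + 1/(665/103) = 2 + 103/665 = 1433/665

1433/665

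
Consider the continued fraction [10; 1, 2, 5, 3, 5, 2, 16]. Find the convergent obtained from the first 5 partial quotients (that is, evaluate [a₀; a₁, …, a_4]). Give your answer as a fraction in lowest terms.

545/51

Start with 3.
5 + 1/(3/1) = 5 + 1/3 = 16/3
2 + 1/(16/3) = 2 + 3/16 = 35/16
1 + 1/(35/16) = 1 + 16/35 = 51/35
10 + 1/(51/35) = 10 + 35/51 = 545/51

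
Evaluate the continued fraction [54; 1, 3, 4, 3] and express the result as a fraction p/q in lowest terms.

3012/55

a_0 = 54: 54/1
a_1 = 1: 55/1
a_2 = 3: 219/4
a_3 = 4: 931/17
a_4 = 3: 3012/55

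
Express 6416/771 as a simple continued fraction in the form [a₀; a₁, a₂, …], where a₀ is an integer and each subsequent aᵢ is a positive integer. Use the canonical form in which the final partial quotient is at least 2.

6416 = 8·771 + 248, so a_0 = 8
771 = 3·248 + 27, so a_1 = 3
248 = 9·27 + 5, so a_2 = 9
27 = 5·5 + 2, so a_3 = 5
5 = 2·2 + 1, so a_4 = 2
2 = 2·1 + 0, so a_5 = 2

[8; 3, 9, 5, 2, 2]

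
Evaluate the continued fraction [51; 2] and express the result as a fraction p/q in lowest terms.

Work from the innermost term outward:
Start with 2.
51 + 1/(2/1) = 51 + 1/2 = 103/2

103/2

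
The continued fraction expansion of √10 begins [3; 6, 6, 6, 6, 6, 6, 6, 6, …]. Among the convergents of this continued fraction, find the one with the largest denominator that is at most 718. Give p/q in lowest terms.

721/228

List convergents until the denominator exceeds the bound:
a_0 = 3: 3/1  (≤ bound)
a_1 = 6: 19/6  (≤ bound)
a_2 = 6: 117/37  (≤ bound)
a_3 = 6: 721/228  (≤ bound)
a_4 = 6: 4443/1405  (> 718, stop)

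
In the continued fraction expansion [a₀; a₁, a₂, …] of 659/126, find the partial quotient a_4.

9

Apply division with remainder until the remainder is 0:
659 ÷ 126 → quotient 5, remainder 29
126 ÷ 29 → quotient 4, remainder 10
29 ÷ 10 → quotient 2, remainder 9
10 ÷ 9 → quotient 1, remainder 1
9 ÷ 1 → quotient 9, remainder 0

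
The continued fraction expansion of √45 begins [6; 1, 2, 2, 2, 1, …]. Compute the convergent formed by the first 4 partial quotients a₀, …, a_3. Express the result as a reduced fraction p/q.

47/7

Collapse the nested fraction from the inside out:
Start with 2.
2 + 1/(2/1) = 2 + 1/2 = 5/2
1 + 1/(5/2) = 1 + 2/5 = 7/5
6 + 1/(7/5) = 6 + 5/7 = 47/7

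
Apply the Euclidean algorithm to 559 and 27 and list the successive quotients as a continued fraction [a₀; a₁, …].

559 ÷ 27 → quotient 20, remainder 19
27 ÷ 19 → quotient 1, remainder 8
19 ÷ 8 → quotient 2, remainder 3
8 ÷ 3 → quotient 2, remainder 2
3 ÷ 2 → quotient 1, remainder 1
2 ÷ 1 → quotient 2, remainder 0

[20; 1, 2, 2, 1, 2]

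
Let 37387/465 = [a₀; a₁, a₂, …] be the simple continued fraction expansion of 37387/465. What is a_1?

2

37387 = 80·465 + 187, so a_0 = 80
465 = 2·187 + 91, so a_1 = 2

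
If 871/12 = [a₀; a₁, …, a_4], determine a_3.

2

Repeatedly divide and take the remainder:
⌊871/12⌋ = 72, remainder 7
⌊12/7⌋ = 1, remainder 5
⌊7/5⌋ = 1, remainder 2
⌊5/2⌋ = 2, remainder 1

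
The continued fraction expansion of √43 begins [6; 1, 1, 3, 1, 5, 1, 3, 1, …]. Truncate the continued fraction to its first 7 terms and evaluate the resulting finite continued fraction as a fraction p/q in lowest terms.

400/61

Build up convergents one term at a time:
a_0 = 6: 6/1
a_1 = 1: 7/1
a_2 = 1: 13/2
a_3 = 3: 46/7
a_4 = 1: 59/9
a_5 = 5: 341/52
a_6 = 1: 400/61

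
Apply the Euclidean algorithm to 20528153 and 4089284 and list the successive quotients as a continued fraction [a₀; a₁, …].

Repeatedly divide and take the remainder:
⌊20528153/4089284⌋ = 5, remainder 81733
⌊4089284/81733⌋ = 50, remainder 2634
⌊81733/2634⌋ = 31, remainder 79
⌊2634/79⌋ = 33, remainder 27
⌊79/27⌋ = 2, remainder 25
⌊27/25⌋ = 1, remainder 2
⌊25/2⌋ = 12, remainder 1
⌊2/1⌋ = 2, remainder 0

[5; 50, 31, 33, 2, 1, 12, 2]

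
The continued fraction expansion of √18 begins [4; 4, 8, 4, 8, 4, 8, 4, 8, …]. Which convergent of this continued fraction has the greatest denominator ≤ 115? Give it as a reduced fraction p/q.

a_0 = 4: 4/1  (≤ bound)
a_1 = 4: 17/4  (≤ bound)
a_2 = 8: 140/33  (≤ bound)
a_3 = 4: 577/136  (> 115, stop)

140/33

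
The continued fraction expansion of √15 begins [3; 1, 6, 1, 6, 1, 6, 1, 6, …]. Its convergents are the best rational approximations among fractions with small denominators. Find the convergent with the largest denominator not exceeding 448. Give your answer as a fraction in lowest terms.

1677/433

List convergents until the denominator exceeds the bound:
a_0 = 3: 3/1  (≤ bound)
a_1 = 1: 4/1  (≤ bound)
a_2 = 6: 27/7  (≤ bound)
a_3 = 1: 31/8  (≤ bound)
a_4 = 6: 213/55  (≤ bound)
a_5 = 1: 244/63  (≤ bound)
a_6 = 6: 1677/433  (≤ bound)
a_7 = 1: 1921/496  (> 448, stop)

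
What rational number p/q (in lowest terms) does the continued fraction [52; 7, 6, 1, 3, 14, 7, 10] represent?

a_0 = 52: 52/1
a_1 = 7: 365/7
a_2 = 6: 2242/43
a_3 = 1: 2607/50
a_4 = 3: 10063/193
a_5 = 14: 143489/2752
a_6 = 7: 1014486/19457
a_7 = 10: 10288349/197322

10288349/197322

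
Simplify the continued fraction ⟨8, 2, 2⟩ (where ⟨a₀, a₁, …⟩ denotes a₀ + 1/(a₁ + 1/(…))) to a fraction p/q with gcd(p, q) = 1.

42/5

Start with 2.
2 + 1/(2/1) = 2 + 1/2 = 5/2
8 + 1/(5/2) = 8 + 2/5 = 42/5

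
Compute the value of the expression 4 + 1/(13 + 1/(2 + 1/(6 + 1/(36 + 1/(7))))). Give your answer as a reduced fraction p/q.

181159/44464

Start with 7.
36 + 1/(7/1) = 36 + 1/7 = 253/7
6 + 1/(253/7) = 6 + 7/253 = 1525/253
2 + 1/(1525/253) = 2 + 253/1525 = 3303/1525
13 + 1/(3303/1525) = 13 + 1525/3303 = 44464/3303
4 + 1/(44464/3303) = 4 + 3303/44464 = 181159/44464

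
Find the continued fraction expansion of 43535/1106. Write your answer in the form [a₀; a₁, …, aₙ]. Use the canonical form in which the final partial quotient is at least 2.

Repeatedly divide and take the remainder:
43535 ÷ 1106 → quotient 39, remainder 401
1106 ÷ 401 → quotient 2, remainder 304
401 ÷ 304 → quotient 1, remainder 97
304 ÷ 97 → quotient 3, remainder 13
97 ÷ 13 → quotient 7, remainder 6
13 ÷ 6 → quotient 2, remainder 1
6 ÷ 1 → quotient 6, remainder 0

[39; 2, 1, 3, 7, 2, 6]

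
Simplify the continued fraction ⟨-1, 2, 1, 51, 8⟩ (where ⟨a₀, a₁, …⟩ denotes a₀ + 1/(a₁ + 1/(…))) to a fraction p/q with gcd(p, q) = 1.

-826/1243

Start with 8.
51 + 1/(8/1) = 51 + 1/8 = 409/8
1 + 1/(409/8) = 1 + 8/409 = 417/409
2 + 1/(417/409) = 2 + 409/417 = 1243/417
-1 + 1/(1243/417) = -1 + 417/1243 = -826/1243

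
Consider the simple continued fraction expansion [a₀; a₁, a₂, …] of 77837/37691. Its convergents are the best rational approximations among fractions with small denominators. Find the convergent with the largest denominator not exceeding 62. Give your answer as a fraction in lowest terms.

a_0 = 2: 2/1  (≤ bound)
a_1 = 15: 31/15  (≤ bound)
a_2 = 2: 64/31  (≤ bound)
a_3 = 1: 95/46  (≤ bound)
a_4 = 5: 539/261  (> 62, stop)

95/46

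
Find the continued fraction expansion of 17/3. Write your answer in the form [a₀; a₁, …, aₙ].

17 = 5·3 + 2, so a_0 = 5
3 = 1·2 + 1, so a_1 = 1
2 = 2·1 + 0, so a_2 = 2

[5; 1, 2]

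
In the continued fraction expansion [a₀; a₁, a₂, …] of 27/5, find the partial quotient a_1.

2

Repeatedly divide and take the remainder:
27 ÷ 5 → quotient 5, remainder 2
5 ÷ 2 → quotient 2, remainder 1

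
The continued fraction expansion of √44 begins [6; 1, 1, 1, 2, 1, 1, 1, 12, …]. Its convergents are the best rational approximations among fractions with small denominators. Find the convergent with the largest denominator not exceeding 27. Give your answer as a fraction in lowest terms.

126/19

List convergents until the denominator exceeds the bound:
a_0 = 6: 6/1  (≤ bound)
a_1 = 1: 7/1  (≤ bound)
a_2 = 1: 13/2  (≤ bound)
a_3 = 1: 20/3  (≤ bound)
a_4 = 2: 53/8  (≤ bound)
a_5 = 1: 73/11  (≤ bound)
a_6 = 1: 126/19  (≤ bound)
a_7 = 1: 199/30  (> 27, stop)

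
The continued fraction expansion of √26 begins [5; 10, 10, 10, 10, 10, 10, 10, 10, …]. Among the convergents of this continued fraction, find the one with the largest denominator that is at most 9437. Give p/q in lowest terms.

5201/1020

a_0 = 5: 5/1  (≤ bound)
a_1 = 10: 51/10  (≤ bound)
a_2 = 10: 515/101  (≤ bound)
a_3 = 10: 5201/1020  (≤ bound)
a_4 = 10: 52525/10301  (> 9437, stop)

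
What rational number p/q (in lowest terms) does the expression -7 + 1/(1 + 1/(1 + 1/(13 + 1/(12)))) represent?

-2113/326

Start with 12.
13 + 1/(12/1) = 13 + 1/12 = 157/12
1 + 1/(157/12) = 1 + 12/157 = 169/157
1 + 1/(169/157) = 1 + 157/169 = 326/169
-7 + 1/(326/169) = -7 + 169/326 = -2113/326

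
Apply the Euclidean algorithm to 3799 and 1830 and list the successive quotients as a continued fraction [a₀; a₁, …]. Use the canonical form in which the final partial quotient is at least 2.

[2; 13, 6, 23]

Apply division with remainder until the remainder is 0:
3799 ÷ 1830 → quotient 2, remainder 139
1830 ÷ 139 → quotient 13, remainder 23
139 ÷ 23 → quotient 6, remainder 1
23 ÷ 1 → quotient 23, remainder 0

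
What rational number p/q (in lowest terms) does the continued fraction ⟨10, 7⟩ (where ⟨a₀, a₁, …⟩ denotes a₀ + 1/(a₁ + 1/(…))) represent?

Start with 7.
10 + 1/(7/1) = 10 + 1/7 = 71/7

71/7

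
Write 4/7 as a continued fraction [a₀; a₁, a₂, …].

⌊4/7⌋ = 0, remainder 4
⌊7/4⌋ = 1, remainder 3
⌊4/3⌋ = 1, remainder 1
⌊3/1⌋ = 3, remainder 0

[0; 1, 1, 3]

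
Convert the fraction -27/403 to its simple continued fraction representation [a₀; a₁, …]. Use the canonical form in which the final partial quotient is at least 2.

Apply division with remainder until the remainder is 0:
-27 = -1·403 + 376, so a_0 = -1
403 = 1·376 + 27, so a_1 = 1
376 = 13·27 + 25, so a_2 = 13
27 = 1·25 + 2, so a_3 = 1
25 = 12·2 + 1, so a_4 = 12
2 = 2·1 + 0, so a_5 = 2

[-1; 1, 13, 1, 12, 2]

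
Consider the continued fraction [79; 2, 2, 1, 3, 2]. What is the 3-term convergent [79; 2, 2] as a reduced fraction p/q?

397/5

Compute successive convergents:
a_0 = 79: 79/1
a_1 = 2: 159/2
a_2 = 2: 397/5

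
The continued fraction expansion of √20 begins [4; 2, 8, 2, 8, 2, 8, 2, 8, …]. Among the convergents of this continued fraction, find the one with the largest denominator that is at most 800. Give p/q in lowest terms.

a_0 = 4: 4/1  (≤ bound)
a_1 = 2: 9/2  (≤ bound)
a_2 = 8: 76/17  (≤ bound)
a_3 = 2: 161/36  (≤ bound)
a_4 = 8: 1364/305  (≤ bound)
a_5 = 2: 2889/646  (≤ bound)
a_6 = 8: 24476/5473  (> 800, stop)

2889/646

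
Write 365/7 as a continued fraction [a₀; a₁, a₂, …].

[52; 7]

⌊365/7⌋ = 52, remainder 1
⌊7/1⌋ = 7, remainder 0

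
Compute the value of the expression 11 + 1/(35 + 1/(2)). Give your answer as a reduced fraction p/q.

783/71

Compute successive convergents:
a_0 = 11: 11/1
a_1 = 35: 386/35
a_2 = 2: 783/71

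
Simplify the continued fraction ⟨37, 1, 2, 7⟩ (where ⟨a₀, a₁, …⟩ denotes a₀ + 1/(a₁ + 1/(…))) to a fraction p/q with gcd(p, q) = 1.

a_0 = 37: 37/1
a_1 = 1: 38/1
a_2 = 2: 113/3
a_3 = 7: 829/22

829/22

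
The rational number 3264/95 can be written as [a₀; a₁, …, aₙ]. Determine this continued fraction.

[34; 2, 1, 3, 1, 6]

Run the Euclidean algorithm, recording each quotient:
3264 ÷ 95 → quotient 34, remainder 34
95 ÷ 34 → quotient 2, remainder 27
34 ÷ 27 → quotient 1, remainder 7
27 ÷ 7 → quotient 3, remainder 6
7 ÷ 6 → quotient 1, remainder 1
6 ÷ 1 → quotient 6, remainder 0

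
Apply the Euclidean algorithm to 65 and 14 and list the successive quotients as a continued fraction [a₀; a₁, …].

65 ÷ 14 → quotient 4, remainder 9
14 ÷ 9 → quotient 1, remainder 5
9 ÷ 5 → quotient 1, remainder 4
5 ÷ 4 → quotient 1, remainder 1
4 ÷ 1 → quotient 4, remainder 0

[4; 1, 1, 1, 4]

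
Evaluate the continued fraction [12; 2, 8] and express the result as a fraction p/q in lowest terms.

Start with 8.
2 + 1/(8/1) = 2 + 1/8 = 17/8
12 + 1/(17/8) = 12 + 8/17 = 212/17

212/17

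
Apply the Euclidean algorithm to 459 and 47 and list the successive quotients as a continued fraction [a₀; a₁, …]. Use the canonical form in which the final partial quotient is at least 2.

[9; 1, 3, 3, 1, 2]

459 ÷ 47 → quotient 9, remainder 36
47 ÷ 36 → quotient 1, remainder 11
36 ÷ 11 → quotient 3, remainder 3
11 ÷ 3 → quotient 3, remainder 2
3 ÷ 2 → quotient 1, remainder 1
2 ÷ 1 → quotient 2, remainder 0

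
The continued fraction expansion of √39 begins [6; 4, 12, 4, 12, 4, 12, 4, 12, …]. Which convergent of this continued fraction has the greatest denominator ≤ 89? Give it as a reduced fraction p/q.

306/49

a_0 = 6: 6/1  (≤ bound)
a_1 = 4: 25/4  (≤ bound)
a_2 = 12: 306/49  (≤ bound)
a_3 = 4: 1249/200  (> 89, stop)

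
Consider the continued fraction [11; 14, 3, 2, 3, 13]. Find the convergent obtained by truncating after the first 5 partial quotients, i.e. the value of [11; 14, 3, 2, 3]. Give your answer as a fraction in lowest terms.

3797/343

Start with 3.
2 + 1/(3/1) = 2 + 1/3 = 7/3
3 + 1/(7/3) = 3 + 3/7 = 24/7
14 + 1/(24/7) = 14 + 7/24 = 343/24
11 + 1/(343/24) = 11 + 24/343 = 3797/343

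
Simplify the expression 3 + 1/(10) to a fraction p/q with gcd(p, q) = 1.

a_0 = 3: 3/1
a_1 = 10: 31/10

31/10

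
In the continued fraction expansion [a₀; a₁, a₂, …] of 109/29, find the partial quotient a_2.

Run the Euclidean algorithm, recording each quotient:
109 ÷ 29 → quotient 3, remainder 22
29 ÷ 22 → quotient 1, remainder 7
22 ÷ 7 → quotient 3, remainder 1

3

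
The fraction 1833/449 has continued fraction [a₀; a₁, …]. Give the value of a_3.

⌊1833/449⌋ = 4, remainder 37
⌊449/37⌋ = 12, remainder 5
⌊37/5⌋ = 7, remainder 2
⌊5/2⌋ = 2, remainder 1

2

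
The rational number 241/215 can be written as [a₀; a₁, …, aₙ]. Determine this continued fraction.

241 ÷ 215 → quotient 1, remainder 26
215 ÷ 26 → quotient 8, remainder 7
26 ÷ 7 → quotient 3, remainder 5
7 ÷ 5 → quotient 1, remainder 2
5 ÷ 2 → quotient 2, remainder 1
2 ÷ 1 → quotient 2, remainder 0

[1; 8, 3, 1, 2, 2]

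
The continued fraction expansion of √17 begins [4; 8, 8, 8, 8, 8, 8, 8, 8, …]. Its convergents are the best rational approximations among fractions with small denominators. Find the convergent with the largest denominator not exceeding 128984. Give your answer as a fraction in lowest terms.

a_0 = 4: 4/1  (≤ bound)
a_1 = 8: 33/8  (≤ bound)
a_2 = 8: 268/65  (≤ bound)
a_3 = 8: 2177/528  (≤ bound)
a_4 = 8: 17684/4289  (≤ bound)
a_5 = 8: 143649/34840  (≤ bound)
a_6 = 8: 1166876/283009  (> 128984, stop)

143649/34840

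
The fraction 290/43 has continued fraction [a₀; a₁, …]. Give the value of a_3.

290 = 6·43 + 32, so a_0 = 6
43 = 1·32 + 11, so a_1 = 1
32 = 2·11 + 10, so a_2 = 2
11 = 1·10 + 1, so a_3 = 1

1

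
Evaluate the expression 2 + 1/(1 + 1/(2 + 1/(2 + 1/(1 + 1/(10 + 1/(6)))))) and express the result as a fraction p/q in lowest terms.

a_0 = 2: 2/1
a_1 = 1: 3/1
a_2 = 2: 8/3
a_3 = 2: 19/7
a_4 = 1: 27/10
a_5 = 10: 289/107
a_6 = 6: 1761/652

1761/652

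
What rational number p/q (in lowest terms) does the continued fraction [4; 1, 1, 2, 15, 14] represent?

a_0 = 4: 4/1
a_1 = 1: 5/1
a_2 = 1: 9/2
a_3 = 2: 23/5
a_4 = 15: 354/77
a_5 = 14: 4979/1083

4979/1083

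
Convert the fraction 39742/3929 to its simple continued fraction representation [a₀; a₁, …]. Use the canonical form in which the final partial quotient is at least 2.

[10; 8, 1, 2, 3, 1, 34]

Repeatedly divide and take the remainder:
⌊39742/3929⌋ = 10, remainder 452
⌊3929/452⌋ = 8, remainder 313
⌊452/313⌋ = 1, remainder 139
⌊313/139⌋ = 2, remainder 35
⌊139/35⌋ = 3, remainder 34
⌊35/34⌋ = 1, remainder 1
⌊34/1⌋ = 34, remainder 0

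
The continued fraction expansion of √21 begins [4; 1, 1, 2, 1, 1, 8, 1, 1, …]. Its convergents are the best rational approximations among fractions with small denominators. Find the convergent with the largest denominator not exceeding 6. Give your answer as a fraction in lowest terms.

a_0 = 4: 4/1  (≤ bound)
a_1 = 1: 5/1  (≤ bound)
a_2 = 1: 9/2  (≤ bound)
a_3 = 2: 23/5  (≤ bound)
a_4 = 1: 32/7  (> 6, stop)

23/5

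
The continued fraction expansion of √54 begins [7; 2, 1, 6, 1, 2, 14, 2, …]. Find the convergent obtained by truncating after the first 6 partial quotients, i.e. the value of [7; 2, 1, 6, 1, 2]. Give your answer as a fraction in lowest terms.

485/66

Collapse the nested fraction from the inside out:
Start with 2.
1 + 1/(2/1) = 1 + 1/2 = 3/2
6 + 1/(3/2) = 6 + 2/3 = 20/3
1 + 1/(20/3) = 1 + 3/20 = 23/20
2 + 1/(23/20) = 2 + 20/23 = 66/23
7 + 1/(66/23) = 7 + 23/66 = 485/66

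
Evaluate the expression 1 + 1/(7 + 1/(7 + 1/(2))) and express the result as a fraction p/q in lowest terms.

Build up convergents one term at a time:
a_0 = 1: 1/1
a_1 = 7: 8/7
a_2 = 7: 57/50
a_3 = 2: 122/107

122/107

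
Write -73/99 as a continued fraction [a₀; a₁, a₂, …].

[-1; 3, 1, 4, 5]

Repeatedly divide and take the remainder:
⌊-73/99⌋ = -1, remainder 26
⌊99/26⌋ = 3, remainder 21
⌊26/21⌋ = 1, remainder 5
⌊21/5⌋ = 4, remainder 1
⌊5/1⌋ = 5, remainder 0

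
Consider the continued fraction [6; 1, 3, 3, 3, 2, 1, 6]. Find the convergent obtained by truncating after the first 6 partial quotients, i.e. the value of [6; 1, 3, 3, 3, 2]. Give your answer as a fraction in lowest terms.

a_0 = 6: 6/1
a_1 = 1: 7/1
a_2 = 3: 27/4
a_3 = 3: 88/13
a_4 = 3: 291/43
a_5 = 2: 670/99

670/99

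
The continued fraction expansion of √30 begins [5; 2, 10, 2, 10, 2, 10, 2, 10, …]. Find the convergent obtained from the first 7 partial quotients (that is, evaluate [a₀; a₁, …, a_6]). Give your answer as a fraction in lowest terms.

55435/10121

Collapse the nested fraction from the inside out:
Start with 10.
2 + 1/(10/1) = 2 + 1/10 = 21/10
10 + 1/(21/10) = 10 + 10/21 = 220/21
2 + 1/(220/21) = 2 + 21/220 = 461/220
10 + 1/(461/220) = 10 + 220/461 = 4830/461
2 + 1/(4830/461) = 2 + 461/4830 = 10121/4830
5 + 1/(10121/4830) = 5 + 4830/10121 = 55435/10121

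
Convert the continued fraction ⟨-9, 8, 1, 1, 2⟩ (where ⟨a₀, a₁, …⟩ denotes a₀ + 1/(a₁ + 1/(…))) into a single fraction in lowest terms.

Start with 2.
1 + 1/(2/1) = 1 + 1/2 = 3/2
1 + 1/(3/2) = 1 + 2/3 = 5/3
8 + 1/(5/3) = 8 + 3/5 = 43/5
-9 + 1/(43/5) = -9 + 5/43 = -382/43

-382/43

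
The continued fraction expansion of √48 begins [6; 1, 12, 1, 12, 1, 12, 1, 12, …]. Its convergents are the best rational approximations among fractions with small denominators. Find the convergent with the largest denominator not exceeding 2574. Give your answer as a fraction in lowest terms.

17466/2521

List convergents until the denominator exceeds the bound:
a_0 = 6: 6/1  (≤ bound)
a_1 = 1: 7/1  (≤ bound)
a_2 = 12: 90/13  (≤ bound)
a_3 = 1: 97/14  (≤ bound)
a_4 = 12: 1254/181  (≤ bound)
a_5 = 1: 1351/195  (≤ bound)
a_6 = 12: 17466/2521  (≤ bound)
a_7 = 1: 18817/2716  (> 2574, stop)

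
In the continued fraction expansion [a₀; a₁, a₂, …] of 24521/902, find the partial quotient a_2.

⌊24521/902⌋ = 27, remainder 167
⌊902/167⌋ = 5, remainder 67
⌊167/67⌋ = 2, remainder 33

2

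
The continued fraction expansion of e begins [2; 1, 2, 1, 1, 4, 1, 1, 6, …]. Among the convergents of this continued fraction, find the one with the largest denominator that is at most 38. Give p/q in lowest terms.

87/32

a_0 = 2: 2/1  (≤ bound)
a_1 = 1: 3/1  (≤ bound)
a_2 = 2: 8/3  (≤ bound)
a_3 = 1: 11/4  (≤ bound)
a_4 = 1: 19/7  (≤ bound)
a_5 = 4: 87/32  (≤ bound)
a_6 = 1: 106/39  (> 38, stop)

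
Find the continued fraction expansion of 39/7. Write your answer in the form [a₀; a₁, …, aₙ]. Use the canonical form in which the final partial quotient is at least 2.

39 = 5·7 + 4, so a_0 = 5
7 = 1·4 + 3, so a_1 = 1
4 = 1·3 + 1, so a_2 = 1
3 = 3·1 + 0, so a_3 = 3

[5; 1, 1, 3]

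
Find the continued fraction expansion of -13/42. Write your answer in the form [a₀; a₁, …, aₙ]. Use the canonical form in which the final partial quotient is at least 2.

-13 ÷ 42 → quotient -1, remainder 29
42 ÷ 29 → quotient 1, remainder 13
29 ÷ 13 → quotient 2, remainder 3
13 ÷ 3 → quotient 4, remainder 1
3 ÷ 1 → quotient 3, remainder 0

[-1; 1, 2, 4, 3]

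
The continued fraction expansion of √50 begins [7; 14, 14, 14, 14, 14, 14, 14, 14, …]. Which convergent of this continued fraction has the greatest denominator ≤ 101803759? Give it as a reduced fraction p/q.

54608393/7722793

a_0 = 7: 7/1  (≤ bound)
a_1 = 14: 99/14  (≤ bound)
a_2 = 14: 1393/197  (≤ bound)
a_3 = 14: 19601/2772  (≤ bound)
a_4 = 14: 275807/39005  (≤ bound)
a_5 = 14: 3880899/548842  (≤ bound)
a_6 = 14: 54608393/7722793  (≤ bound)
a_7 = 14: 768398401/108667944  (> 101803759, stop)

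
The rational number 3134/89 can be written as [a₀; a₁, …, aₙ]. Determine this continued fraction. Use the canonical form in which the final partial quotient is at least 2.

Run the Euclidean algorithm, recording each quotient:
⌊3134/89⌋ = 35, remainder 19
⌊89/19⌋ = 4, remainder 13
⌊19/13⌋ = 1, remainder 6
⌊13/6⌋ = 2, remainder 1
⌊6/1⌋ = 6, remainder 0

[35; 4, 1, 2, 6]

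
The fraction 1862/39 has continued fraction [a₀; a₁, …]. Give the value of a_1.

1

1862 = 47·39 + 29, so a_0 = 47
39 = 1·29 + 10, so a_1 = 1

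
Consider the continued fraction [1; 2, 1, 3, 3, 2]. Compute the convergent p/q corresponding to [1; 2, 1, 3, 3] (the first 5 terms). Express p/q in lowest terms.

Use the convergent recurrence hₖ = aₖ·hₖ₋₁ + hₖ₋₂ (and likewise for the denominators kₖ):
a_0 = 1: 1/1
a_1 = 2: 3/2
a_2 = 1: 4/3
a_3 = 3: 15/11
a_4 = 3: 49/36

49/36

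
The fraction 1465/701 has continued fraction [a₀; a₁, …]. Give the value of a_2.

7

1465 = 2·701 + 63, so a_0 = 2
701 = 11·63 + 8, so a_1 = 11
63 = 7·8 + 7, so a_2 = 7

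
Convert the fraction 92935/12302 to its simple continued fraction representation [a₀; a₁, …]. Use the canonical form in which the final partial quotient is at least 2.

[7; 1, 1, 4, 11, 13, 2, 4]

⌊92935/12302⌋ = 7, remainder 6821
⌊12302/6821⌋ = 1, remainder 5481
⌊6821/5481⌋ = 1, remainder 1340
⌊5481/1340⌋ = 4, remainder 121
⌊1340/121⌋ = 11, remainder 9
⌊121/9⌋ = 13, remainder 4
⌊9/4⌋ = 2, remainder 1
⌊4/1⌋ = 4, remainder 0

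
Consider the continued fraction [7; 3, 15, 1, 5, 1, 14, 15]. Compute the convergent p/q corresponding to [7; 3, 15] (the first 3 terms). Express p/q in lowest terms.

Starting at the tail and folding back:
Start with 15.
3 + 1/(15/1) = 3 + 1/15 = 46/15
7 + 1/(46/15) = 7 + 15/46 = 337/46

337/46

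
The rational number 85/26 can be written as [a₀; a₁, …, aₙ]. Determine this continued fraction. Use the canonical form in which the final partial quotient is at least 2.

Repeatedly divide and take the remainder:
85 = 3·26 + 7, so a_0 = 3
26 = 3·7 + 5, so a_1 = 3
7 = 1·5 + 2, so a_2 = 1
5 = 2·2 + 1, so a_3 = 2
2 = 2·1 + 0, so a_4 = 2

[3; 3, 1, 2, 2]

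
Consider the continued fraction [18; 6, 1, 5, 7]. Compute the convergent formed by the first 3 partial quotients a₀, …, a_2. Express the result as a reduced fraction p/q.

Work from the innermost term outward:
Start with 1.
6 + 1/(1/1) = 6 + 1/1 = 7/1
18 + 1/(7/1) = 18 + 1/7 = 127/7

127/7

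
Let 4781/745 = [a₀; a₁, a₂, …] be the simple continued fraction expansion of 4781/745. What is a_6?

3

4781 = 6·745 + 311, so a_0 = 6
745 = 2·311 + 123, so a_1 = 2
311 = 2·123 + 65, so a_2 = 2
123 = 1·65 + 58, so a_3 = 1
65 = 1·58 + 7, so a_4 = 1
58 = 8·7 + 2, so a_5 = 8
7 = 3·2 + 1, so a_6 = 3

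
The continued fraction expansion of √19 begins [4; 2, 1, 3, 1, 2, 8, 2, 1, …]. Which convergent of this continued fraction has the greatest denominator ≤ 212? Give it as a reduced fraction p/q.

170/39

a_0 = 4: 4/1  (≤ bound)
a_1 = 2: 9/2  (≤ bound)
a_2 = 1: 13/3  (≤ bound)
a_3 = 3: 48/11  (≤ bound)
a_4 = 1: 61/14  (≤ bound)
a_5 = 2: 170/39  (≤ bound)
a_6 = 8: 1421/326  (> 212, stop)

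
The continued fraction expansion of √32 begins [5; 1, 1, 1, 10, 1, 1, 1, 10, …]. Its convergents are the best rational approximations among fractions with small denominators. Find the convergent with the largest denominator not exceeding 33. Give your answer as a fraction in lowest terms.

a_0 = 5: 5/1  (≤ bound)
a_1 = 1: 6/1  (≤ bound)
a_2 = 1: 11/2  (≤ bound)
a_3 = 1: 17/3  (≤ bound)
a_4 = 10: 181/32  (≤ bound)
a_5 = 1: 198/35  (> 33, stop)

181/32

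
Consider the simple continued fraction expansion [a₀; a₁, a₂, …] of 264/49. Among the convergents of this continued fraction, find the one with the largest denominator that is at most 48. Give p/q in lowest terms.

a_0 = 5: 5/1  (≤ bound)
a_1 = 2: 11/2  (≤ bound)
a_2 = 1: 16/3  (≤ bound)
a_3 = 1: 27/5  (≤ bound)
a_4 = 2: 70/13  (≤ bound)
a_5 = 1: 97/18  (≤ bound)
a_6 = 2: 264/49  (> 48, stop)

97/18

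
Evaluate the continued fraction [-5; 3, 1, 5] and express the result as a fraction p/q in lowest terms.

-109/23

Start with 5.
1 + 1/(5/1) = 1 + 1/5 = 6/5
3 + 1/(6/5) = 3 + 5/6 = 23/6
-5 + 1/(23/6) = -5 + 6/23 = -109/23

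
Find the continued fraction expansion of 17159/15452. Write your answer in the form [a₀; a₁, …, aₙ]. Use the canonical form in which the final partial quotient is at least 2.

17159 = 1·15452 + 1707, so a_0 = 1
15452 = 9·1707 + 89, so a_1 = 9
1707 = 19·89 + 16, so a_2 = 19
89 = 5·16 + 9, so a_3 = 5
16 = 1·9 + 7, so a_4 = 1
9 = 1·7 + 2, so a_5 = 1
7 = 3·2 + 1, so a_6 = 3
2 = 2·1 + 0, so a_7 = 2

[1; 9, 19, 5, 1, 1, 3, 2]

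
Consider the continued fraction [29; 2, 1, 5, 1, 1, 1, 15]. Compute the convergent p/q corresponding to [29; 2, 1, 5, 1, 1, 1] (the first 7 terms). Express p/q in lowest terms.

1673/57

Build up convergents one term at a time:
a_0 = 29: 29/1
a_1 = 2: 59/2
a_2 = 1: 88/3
a_3 = 5: 499/17
a_4 = 1: 587/20
a_5 = 1: 1086/37
a_6 = 1: 1673/57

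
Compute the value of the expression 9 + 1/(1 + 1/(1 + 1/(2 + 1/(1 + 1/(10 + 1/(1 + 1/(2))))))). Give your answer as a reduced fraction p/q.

a_0 = 9: 9/1
a_1 = 1: 10/1
a_2 = 1: 19/2
a_3 = 2: 48/5
a_4 = 1: 67/7
a_5 = 10: 718/75
a_6 = 1: 785/82
a_7 = 2: 2288/239

2288/239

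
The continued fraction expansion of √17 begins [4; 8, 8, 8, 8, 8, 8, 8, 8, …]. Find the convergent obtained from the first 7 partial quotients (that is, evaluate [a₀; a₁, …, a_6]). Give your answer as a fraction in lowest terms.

1166876/283009

Start with 8.
8 + 1/(8/1) = 8 + 1/8 = 65/8
8 + 1/(65/8) = 8 + 8/65 = 528/65
8 + 1/(528/65) = 8 + 65/528 = 4289/528
8 + 1/(4289/528) = 8 + 528/4289 = 34840/4289
8 + 1/(34840/4289) = 8 + 4289/34840 = 283009/34840
4 + 1/(283009/34840) = 4 + 34840/283009 = 1166876/283009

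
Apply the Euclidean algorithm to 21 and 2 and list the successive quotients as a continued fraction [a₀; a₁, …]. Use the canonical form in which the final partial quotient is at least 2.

[10; 2]

Repeatedly divide and take the remainder:
21 ÷ 2 → quotient 10, remainder 1
2 ÷ 1 → quotient 2, remainder 0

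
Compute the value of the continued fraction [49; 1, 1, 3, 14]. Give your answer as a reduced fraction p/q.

4957/100

Build up convergents one term at a time:
a_0 = 49: 49/1
a_1 = 1: 50/1
a_2 = 1: 99/2
a_3 = 3: 347/7
a_4 = 14: 4957/100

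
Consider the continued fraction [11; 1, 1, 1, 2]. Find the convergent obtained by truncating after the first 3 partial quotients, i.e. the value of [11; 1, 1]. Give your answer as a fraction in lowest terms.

23/2

Collapse the nested fraction from the inside out:
Start with 1.
1 + 1/(1/1) = 1 + 1/1 = 2/1
11 + 1/(2/1) = 11 + 1/2 = 23/2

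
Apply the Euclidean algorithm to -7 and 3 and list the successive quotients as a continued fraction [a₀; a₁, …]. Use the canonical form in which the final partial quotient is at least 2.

Repeatedly divide and take the remainder:
⌊-7/3⌋ = -3, remainder 2
⌊3/2⌋ = 1, remainder 1
⌊2/1⌋ = 2, remainder 0

[-3; 1, 2]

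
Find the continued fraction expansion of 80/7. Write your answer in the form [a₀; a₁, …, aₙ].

[11; 2, 3]

Run the Euclidean algorithm, recording each quotient:
80 ÷ 7 → quotient 11, remainder 3
7 ÷ 3 → quotient 2, remainder 1
3 ÷ 1 → quotient 3, remainder 0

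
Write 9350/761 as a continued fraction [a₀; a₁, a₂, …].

⌊9350/761⌋ = 12, remainder 218
⌊761/218⌋ = 3, remainder 107
⌊218/107⌋ = 2, remainder 4
⌊107/4⌋ = 26, remainder 3
⌊4/3⌋ = 1, remainder 1
⌊3/1⌋ = 3, remainder 0

[12; 3, 2, 26, 1, 3]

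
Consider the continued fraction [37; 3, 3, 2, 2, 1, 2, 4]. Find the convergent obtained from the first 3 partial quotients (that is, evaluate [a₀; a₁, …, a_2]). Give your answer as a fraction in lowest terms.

373/10

a_0 = 37: 37/1
a_1 = 3: 112/3
a_2 = 3: 373/10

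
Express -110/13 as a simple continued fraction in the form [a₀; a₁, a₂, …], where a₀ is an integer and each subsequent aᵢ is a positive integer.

-110 ÷ 13 → quotient -9, remainder 7
13 ÷ 7 → quotient 1, remainder 6
7 ÷ 6 → quotient 1, remainder 1
6 ÷ 1 → quotient 6, remainder 0

[-9; 1, 1, 6]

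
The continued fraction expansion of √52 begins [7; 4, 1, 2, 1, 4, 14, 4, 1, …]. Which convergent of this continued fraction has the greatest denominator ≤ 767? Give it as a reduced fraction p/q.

a_0 = 7: 7/1  (≤ bound)
a_1 = 4: 29/4  (≤ bound)
a_2 = 1: 36/5  (≤ bound)
a_3 = 2: 101/14  (≤ bound)
a_4 = 1: 137/19  (≤ bound)
a_5 = 4: 649/90  (≤ bound)
a_6 = 14: 9223/1279  (> 767, stop)

649/90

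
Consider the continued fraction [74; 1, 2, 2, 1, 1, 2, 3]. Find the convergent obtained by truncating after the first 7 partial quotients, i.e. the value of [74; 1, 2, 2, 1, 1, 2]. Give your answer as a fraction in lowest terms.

3287/44

Start with 2.
1 + 1/(2/1) = 1 + 1/2 = 3/2
1 + 1/(3/2) = 1 + 2/3 = 5/3
2 + 1/(5/3) = 2 + 3/5 = 13/5
2 + 1/(13/5) = 2 + 5/13 = 31/13
1 + 1/(31/13) = 1 + 13/31 = 44/31
74 + 1/(44/31) = 74 + 31/44 = 3287/44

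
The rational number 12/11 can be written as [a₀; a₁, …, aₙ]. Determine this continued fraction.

Repeatedly divide and take the remainder:
12 ÷ 11 → quotient 1, remainder 1
11 ÷ 1 → quotient 11, remainder 0

[1; 11]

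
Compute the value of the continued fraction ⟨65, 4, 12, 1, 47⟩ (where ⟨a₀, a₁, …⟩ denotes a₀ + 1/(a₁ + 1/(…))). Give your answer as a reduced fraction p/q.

Starting at the tail and folding back:
Start with 47.
1 + 1/(47/1) = 1 + 1/47 = 48/47
12 + 1/(48/47) = 12 + 47/48 = 623/48
4 + 1/(623/48) = 4 + 48/623 = 2540/623
65 + 1/(2540/623) = 65 + 623/2540 = 165723/2540

165723/2540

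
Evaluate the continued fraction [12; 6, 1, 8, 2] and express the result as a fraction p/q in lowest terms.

Start with 2.
8 + 1/(2/1) = 8 + 1/2 = 17/2
1 + 1/(17/2) = 1 + 2/17 = 19/17
6 + 1/(19/17) = 6 + 17/19 = 131/19
12 + 1/(131/19) = 12 + 19/131 = 1591/131

1591/131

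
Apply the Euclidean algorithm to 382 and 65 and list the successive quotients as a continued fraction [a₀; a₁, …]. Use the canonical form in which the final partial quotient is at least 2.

[5; 1, 7, 8]

382 ÷ 65 → quotient 5, remainder 57
65 ÷ 57 → quotient 1, remainder 8
57 ÷ 8 → quotient 7, remainder 1
8 ÷ 1 → quotient 8, remainder 0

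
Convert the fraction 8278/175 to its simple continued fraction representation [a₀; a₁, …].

[47; 3, 3, 3, 5]

⌊8278/175⌋ = 47, remainder 53
⌊175/53⌋ = 3, remainder 16
⌊53/16⌋ = 3, remainder 5
⌊16/5⌋ = 3, remainder 1
⌊5/1⌋ = 5, remainder 0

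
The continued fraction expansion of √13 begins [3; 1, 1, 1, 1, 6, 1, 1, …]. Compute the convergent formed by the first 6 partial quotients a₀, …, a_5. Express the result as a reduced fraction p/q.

a_0 = 3: 3/1
a_1 = 1: 4/1
a_2 = 1: 7/2
a_3 = 1: 11/3
a_4 = 1: 18/5
a_5 = 6: 119/33

119/33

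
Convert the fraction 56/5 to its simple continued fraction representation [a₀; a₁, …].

[11; 5]

56 = 11·5 + 1, so a_0 = 11
5 = 5·1 + 0, so a_1 = 5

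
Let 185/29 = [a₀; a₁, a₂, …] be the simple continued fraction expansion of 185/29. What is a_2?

185 ÷ 29 → quotient 6, remainder 11
29 ÷ 11 → quotient 2, remainder 7
11 ÷ 7 → quotient 1, remainder 4

1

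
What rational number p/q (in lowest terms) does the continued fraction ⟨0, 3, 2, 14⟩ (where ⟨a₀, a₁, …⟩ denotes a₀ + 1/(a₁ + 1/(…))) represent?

29/101

Start with 14.
2 + 1/(14/1) = 2 + 1/14 = 29/14
3 + 1/(29/14) = 3 + 14/29 = 101/29
0 + 1/(101/29) = 0 + 29/101 = 29/101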